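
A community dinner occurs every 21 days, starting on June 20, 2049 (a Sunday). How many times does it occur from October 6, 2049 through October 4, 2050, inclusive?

Occurrences land 21·i days after June 20, 2049 for i = 0, 1, 2, …
October 6, 2049 is 108 days after the start; 108 ÷ 21 = 5 remainder 3; since the remainder is 3, round up to i = 6. First occurrence in the window: #7 on October 24, 2049 (6×21 = 126 days in).
October 4, 2050 is 471 days after the start; 471 ÷ 21 = 22 remainder 9. Last occurrence in the window: #23 on September 25, 2050.
Occurrences #7 through #23: 17 in total.

17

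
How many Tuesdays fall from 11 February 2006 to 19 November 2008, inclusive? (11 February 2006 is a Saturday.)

11 February 2006 is a Saturday; the first Tuesday on or after it is 14 February 2006 (3 days later).
From 14 February 2006 to 19 November 2008: 320 + 365 + 324 = 1009 days (rest of 2006, 2007, to 19 November 2008 in 2008).
1009 ÷ 7 = 144 full weeks with remainder 1, so 144 more Tuesdays after the first → 145.

145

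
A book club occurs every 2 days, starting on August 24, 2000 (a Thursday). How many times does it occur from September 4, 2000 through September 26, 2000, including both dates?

11

Occurrences land 2·i days after August 24, 2000 for i = 0, 1, 2, …
September 4, 2000 is 11 days after the start; 11 ÷ 2 = 5 remainder 1; since the remainder is 1, round up to i = 6. First occurrence in the window: #7 on September 5, 2000 (6×2 = 12 days in).
September 26, 2000 is 33 days after the start; 33 ÷ 2 = 16 remainder 1. Last occurrence in the window: #17 on September 25, 2000.
Occurrences #7 through #17: 11 in total.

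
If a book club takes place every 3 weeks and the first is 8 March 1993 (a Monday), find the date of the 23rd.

The 23rd occurrence is 22 intervals after the first: 22 × 21 = 462 days after 8 March 1993.
March has 31 days — 23 days to the end of March leaves 439.
From end of March to end of 1993 is 275 days (164 left).
January has 31 days (133 left).
February has 28 days (105 left).
March has 31 days (74 left).
April has 30 days (44 left).
May has 31 days (13 left).
13 days into June → 13 June 1994.

13 June 1994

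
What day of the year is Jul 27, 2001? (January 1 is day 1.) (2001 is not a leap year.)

208

Days in months before Jul: 31 + 28 + 31 + 30 + 31 + 30 = 181.
Plus 27 days into Jul → day 208.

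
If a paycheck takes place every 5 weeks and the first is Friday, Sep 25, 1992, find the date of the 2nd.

Oct 30, 1992

The 2nd occurrence is 1 interval after the first: 1 × 35 = 35 days after Sep 25, 1992.
Sep has 30 days — 5 days to the end of Sep leaves 30.
30 days into Oct → Oct 30, 1992.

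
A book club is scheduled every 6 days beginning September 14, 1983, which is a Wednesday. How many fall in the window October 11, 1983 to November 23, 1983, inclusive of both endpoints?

7

Occurrences land 6·i days after September 14, 1983 for i = 0, 1, 2, …
October 11, 1983 is 27 days after the start; 27 ÷ 6 = 4 remainder 3; since the remainder is 3, round up to i = 5. First occurrence in the window: #6 on October 14, 1983 (5×6 = 30 days in).
November 23, 1983 is 70 days after the start; 70 ÷ 6 = 11 remainder 4. Last occurrence in the window: #12 on November 19, 1983.
Occurrences #6 through #12: 7 in total.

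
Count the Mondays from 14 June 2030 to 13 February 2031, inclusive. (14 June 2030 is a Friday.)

35

14 June 2030 is a Friday; the first Monday on or after it is 17 June 2030 (3 days later).
From 17 June 2030 to 13 February 2031: 13 + 31 + 31 + 30 + 31 + 30 + 31 + 31 + 13 = 241 days (rest of June, July, August, September, October, November, December, January, February).
241 ÷ 7 = 34 full weeks with remainder 3, so 34 more Mondays after the first → 35.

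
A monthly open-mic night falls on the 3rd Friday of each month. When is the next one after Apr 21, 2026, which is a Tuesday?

May 15, 2026

Apr 2026 starts on a Wednesday; its first Friday is the 3rd, so the 3rd Friday is the 17th — Apr 17, 2026.
That is not after Apr 21, 2026, so look at May 2026.
May 2026 starts on a Friday; its first Friday is the 1st, so the 3rd Friday is the 15th — May 15, 2026.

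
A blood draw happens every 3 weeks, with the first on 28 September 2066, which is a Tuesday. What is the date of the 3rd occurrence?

9 November 2066

The 3rd occurrence is 2 intervals after the first: 2 × 21 = 42 days after 28 September 2066.
September has 30 days — 2 days to the end of September leaves 40.
October has 31 days (9 left).
9 days into November → 9 November 2066.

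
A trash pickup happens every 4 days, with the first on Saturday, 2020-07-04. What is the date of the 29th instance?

The 29th occurrence is 28 intervals after the first: 28 × 4 = 112 days after 2020-07-04.
July has 31 days — 27 days to the end of July leaves 85.
August has 31 days (54 left).
September has 30 days (24 left).
24 days into October → 2020-10-24.

2020-10-24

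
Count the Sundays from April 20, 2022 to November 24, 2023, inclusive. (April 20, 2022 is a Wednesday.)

83

April 20, 2022 is a Wednesday; the first Sunday on or after it is April 24, 2022 (4 days later).
From April 24, 2022 to November 24, 2023: 251 + 328 = 579 days (rest of 2022, to November 24, 2023 in 2023).
579 ÷ 7 = 82 full weeks with remainder 5, so 82 more Sundays after the first → 83.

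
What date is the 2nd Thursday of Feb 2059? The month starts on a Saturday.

Feb 13, 2059

Feb 2059 begins on a Saturday, so the first Thursday is Feb 6 (5 days later).
The 2nd Thursday is 1 weeks later: 6 + 7 = 13.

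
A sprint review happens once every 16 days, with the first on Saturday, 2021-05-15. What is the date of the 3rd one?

2021-06-16

The 3rd occurrence is 2 intervals after the first: 2 × 16 = 32 days after 2021-05-15.
May has 31 days — 16 days to the end of May leaves 16.
16 days into June → 2021-06-16.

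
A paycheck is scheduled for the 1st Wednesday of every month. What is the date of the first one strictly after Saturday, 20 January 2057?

January 2057 starts on a Monday, so its 1st Wednesday is 3 January 2057 (2 days in).
That is not after 20 January 2057, so look at February 2057.
February 2057 starts on a Thursday, so its 1st Wednesday is 7 February 2057 (6 days in).

7 February 2057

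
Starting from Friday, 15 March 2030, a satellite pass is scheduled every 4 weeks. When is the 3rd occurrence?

10 May 2030

The 3rd occurrence is 2 intervals after the first: 2 × 28 = 56 days after 15 March 2030.
March has 31 days — 16 days to the end of March leaves 40.
April has 30 days (10 left).
10 days into May → 10 May 2030.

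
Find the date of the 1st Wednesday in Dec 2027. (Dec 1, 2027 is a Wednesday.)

Dec 1, 2027

Dec 2027 begins on a Wednesday, so the first Wednesday is Dec 1.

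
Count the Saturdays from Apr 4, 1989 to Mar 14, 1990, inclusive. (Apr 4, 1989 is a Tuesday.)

49

Apr 4, 1989 is a Tuesday; the first Saturday on or after it is Apr 8, 1989 (4 days later).
From Apr 8, 1989 to Mar 14, 1990: 267 + 73 = 340 days (rest of 1989, to Mar 14, 1990 in 1990).
340 ÷ 7 = 48 full weeks with remainder 4, so 48 more Saturdays after the first → 49.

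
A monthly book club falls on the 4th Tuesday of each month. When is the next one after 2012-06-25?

2012-06-26

June 2012 starts on a Friday; its first Tuesday is the 5th, so the 4th Tuesday is the 26th — 2012-06-26.
2012-06-26 is after 2012-06-25, so that is the next one.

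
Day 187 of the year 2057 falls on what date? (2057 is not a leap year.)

Jul 6, 2057

Jan has 31 days (187 − 31 = 156 remain).
Feb has 28 days (156 − 28 = 128 remain).
Mar has 31 days (128 − 31 = 97 remain).
Apr has 30 days (97 − 30 = 67 remain).
May has 31 days (67 − 31 = 36 remain).
Jun has 30 days (36 − 30 = 6 remain).
6 into Jul → Jul 6.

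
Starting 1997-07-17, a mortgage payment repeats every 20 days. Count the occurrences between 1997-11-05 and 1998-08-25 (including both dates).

Occurrences land 20·i days after 1997-07-17 for i = 0, 1, 2, …
1997-11-05 is 111 days after the start; 111 ÷ 20 = 5 remainder 11; since the remainder is 11, round up to i = 6. First occurrence in the window: #7 on 1997-11-14 (6×20 = 120 days in).
1998-08-25 is 404 days after the start; 404 ÷ 20 = 20 remainder 4. Last occurrence in the window: #21 on 1998-08-21.
Occurrences #7 through #21: 15 in total.

15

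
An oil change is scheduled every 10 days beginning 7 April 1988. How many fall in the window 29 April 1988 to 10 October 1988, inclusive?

Occurrences land 10·i days after 7 April 1988 for i = 0, 1, 2, …
29 April 1988 is 22 days after the start; 22 ÷ 10 = 2 remainder 2; since the remainder is 2, round up to i = 3. First occurrence in the window: #4 on 7 May 1988 (3×10 = 30 days in).
10 October 1988 is 186 days after the start; 186 ÷ 10 = 18 remainder 6. Last occurrence in the window: #19 on 4 October 1988.
Occurrences #4 through #19: 16 in total.

16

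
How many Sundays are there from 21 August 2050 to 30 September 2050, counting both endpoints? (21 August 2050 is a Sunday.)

6

21 August 2050 is a Sunday; the first Sunday on or after it is 21 August 2050.
From 21 August 2050 to 30 September 2050: 10 + 30 = 40 days (rest of August, September).
40 ÷ 7 = 5 full weeks with remainder 5, so 5 more Sundays after the first → 6.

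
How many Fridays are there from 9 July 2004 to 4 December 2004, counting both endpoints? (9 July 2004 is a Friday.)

9 July 2004 is a Friday; the first Friday on or after it is 9 July 2004.
From 9 July 2004 to 4 December 2004: 22 + 31 + 30 + 31 + 30 + 4 = 148 days (rest of July, August, September, October, November, December).
148 ÷ 7 = 21 full weeks with remainder 1, so 21 more Fridays after the first → 22.

22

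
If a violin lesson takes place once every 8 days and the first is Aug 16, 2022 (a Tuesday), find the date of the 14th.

Nov 28, 2022

The 14th occurrence is 13 intervals after the first: 13 × 8 = 104 days after Aug 16, 2022.
Aug has 31 days — 15 days to the end of Aug leaves 89.
Sep has 30 days (59 left).
Oct has 31 days (28 left).
28 days into Nov → Nov 28, 2022.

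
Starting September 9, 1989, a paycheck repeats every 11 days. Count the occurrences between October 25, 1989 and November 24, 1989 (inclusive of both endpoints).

Occurrences land 11·i days after September 9, 1989 for i = 0, 1, 2, …
October 25, 1989 is 46 days after the start; 46 ÷ 11 = 4 remainder 2; since the remainder is 2, round up to i = 5. First occurrence in the window: #6 on November 3, 1989 (5×11 = 55 days in).
November 24, 1989 is 76 days after the start; 76 ÷ 11 = 6 remainder 10. Last occurrence in the window: #7 on November 14, 1989.
Occurrences #6 through #7: 2 in total.

2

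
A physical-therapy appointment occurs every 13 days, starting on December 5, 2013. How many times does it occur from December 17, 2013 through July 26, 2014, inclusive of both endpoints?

Occurrences land 13·i days after December 5, 2013 for i = 0, 1, 2, …
December 17, 2013 is 12 days after the start; 12 ÷ 13 = 0 remainder 12; since the remainder is 12, round up to i = 1. First occurrence in the window: #2 on December 18, 2013 (1×13 = 13 days in).
July 26, 2014 is 233 days after the start; 233 ÷ 13 = 17 remainder 12. Last occurrence in the window: #18 on July 14, 2014.
Occurrences #2 through #18: 17 in total.

17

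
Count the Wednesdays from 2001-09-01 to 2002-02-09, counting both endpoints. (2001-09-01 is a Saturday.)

2001-09-01 is a Saturday; the first Wednesday on or after it is 2001-09-05 (4 days later).
From 2001-09-05 to 2002-02-09: 25 + 31 + 30 + 31 + 31 + 9 = 157 days (rest of September, October, November, December, January, February).
157 ÷ 7 = 22 full weeks with remainder 3, so 22 more Wednesdays after the first → 23.

23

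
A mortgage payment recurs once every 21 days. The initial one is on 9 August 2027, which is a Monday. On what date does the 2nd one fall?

30 August 2027

The 2nd occurrence is 1 interval after the first: 1 × 21 = 21 days after 9 August 2027.
21 days later is 30 August 2027.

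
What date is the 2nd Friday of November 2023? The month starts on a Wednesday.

November 2023 begins on a Wednesday, so the first Friday is November 3 (2 days later).
The 2nd Friday is 1 weeks later: 3 + 7 = 10.

2023-11-10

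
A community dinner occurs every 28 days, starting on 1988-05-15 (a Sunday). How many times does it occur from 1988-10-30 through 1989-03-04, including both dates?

Occurrences land 28·i days after 1988-05-15 for i = 0, 1, 2, …
1988-10-30 is 168 days after the start; 168 ÷ 28 = 6 remainder 0. First occurrence in the window: #7 on 1988-10-30 (6×28 = 168 days in).
1989-03-04 is 293 days after the start; 293 ÷ 28 = 10 remainder 13. Last occurrence in the window: #11 on 1989-02-19.
Occurrences #7 through #11: 5 in total.

5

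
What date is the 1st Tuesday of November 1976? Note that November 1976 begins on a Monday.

November 1976 begins on a Monday, so the first Tuesday is November 2 (1 day later).

2 November 1976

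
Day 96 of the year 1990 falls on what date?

January has 31 days (96 − 31 = 65 remain).
February has 28 days (65 − 28 = 37 remain).
March has 31 days (37 − 31 = 6 remain).
6 into April → April 6.

1990-04-06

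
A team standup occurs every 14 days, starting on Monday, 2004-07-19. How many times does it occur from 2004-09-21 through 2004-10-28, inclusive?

3

Occurrences land 14·i days after 2004-07-19 for i = 0, 1, 2, …
2004-09-21 is 64 days after the start; 64 ÷ 14 = 4 remainder 8; since the remainder is 8, round up to i = 5. First occurrence in the window: #6 on 2004-09-27 (5×14 = 70 days in).
2004-10-28 is 101 days after the start; 101 ÷ 14 = 7 remainder 3. Last occurrence in the window: #8 on 2004-10-25.
Occurrences #6 through #8: 3 in total.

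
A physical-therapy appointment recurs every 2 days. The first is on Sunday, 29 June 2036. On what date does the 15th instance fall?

The 15th occurrence is 14 intervals after the first: 14 × 2 = 28 days after 29 June 2036.
June has 30 days — 1 day to the end of June leaves 27.
27 days into July → 27 July 2036.

27 July 2036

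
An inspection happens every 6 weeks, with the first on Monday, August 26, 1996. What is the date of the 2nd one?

October 7, 1996

The 2nd occurrence is 1 interval after the first: 1 × 42 = 42 days after August 26, 1996.
August has 31 days — 5 days to the end of August leaves 37.
September has 30 days (7 left).
7 days into October → October 7, 1996.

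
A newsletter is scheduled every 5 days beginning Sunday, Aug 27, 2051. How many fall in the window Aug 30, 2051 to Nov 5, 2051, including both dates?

14

Occurrences land 5·i days after Aug 27, 2051 for i = 0, 1, 2, …
Aug 30, 2051 is 3 days after the start; 3 ÷ 5 = 0 remainder 3; since the remainder is 3, round up to i = 1. First occurrence in the window: #2 on Sep 1, 2051 (1×5 = 5 days in).
Nov 5, 2051 is 70 days after the start; 70 ÷ 5 = 14 remainder 0. Last occurrence in the window: #15 on Nov 5, 2051.
Occurrences #2 through #15: 14 in total.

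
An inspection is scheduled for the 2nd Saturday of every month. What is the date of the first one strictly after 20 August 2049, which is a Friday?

August 2049 starts on a Sunday; its first Saturday is the 7th, so the 2nd Saturday is the 14th — 14 August 2049.
That is not after 20 August 2049, so look at September 2049.
September 2049 starts on a Wednesday; its first Saturday is the 4th, so the 2nd Saturday is the 11th — 11 September 2049.

11 September 2049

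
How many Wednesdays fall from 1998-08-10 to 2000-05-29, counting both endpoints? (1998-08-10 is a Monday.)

94

1998-08-10 is a Monday; the first Wednesday on or after it is 1998-08-12 (2 days later).
From 1998-08-12 to 2000-05-29: 141 + 365 + 150 = 656 days (rest of 1998, 1999, to 2000-05-29 in 2000).
656 ÷ 7 = 93 full weeks with remainder 5, so 93 more Wednesdays after the first → 94.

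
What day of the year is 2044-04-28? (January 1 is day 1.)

119

Days in months before April: 31 + 29 + 31 = 91.
Plus 28 days into April → day 119.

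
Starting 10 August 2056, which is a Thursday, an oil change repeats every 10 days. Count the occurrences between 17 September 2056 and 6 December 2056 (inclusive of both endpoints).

Occurrences land 10·i days after 10 August 2056 for i = 0, 1, 2, …
17 September 2056 is 38 days after the start; 38 ÷ 10 = 3 remainder 8; since the remainder is 8, round up to i = 4. First occurrence in the window: #5 on 19 September 2056 (4×10 = 40 days in).
6 December 2056 is 118 days after the start; 118 ÷ 10 = 11 remainder 8. Last occurrence in the window: #12 on 28 November 2056.
Occurrences #5 through #12: 8 in total.

8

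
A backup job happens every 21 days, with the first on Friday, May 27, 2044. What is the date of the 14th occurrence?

Feb 24, 2045

The 14th occurrence is 13 intervals after the first: 13 × 21 = 273 days after May 27, 2044.
May has 31 days — 4 days to the end of May leaves 269.
Jun has 30 days (239 left).
Jul has 31 days (208 left).
Aug has 31 days (177 left).
Sep has 30 days (147 left).
Oct has 31 days (116 left).
Nov has 30 days (86 left).
Dec has 31 days (55 left).
Jan has 31 days (24 left).
24 days into Feb → Feb 24, 2045.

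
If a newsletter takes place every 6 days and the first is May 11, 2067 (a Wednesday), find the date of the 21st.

The 21st occurrence is 20 intervals after the first: 20 × 6 = 120 days after May 11, 2067.
May has 31 days — 20 days to the end of May leaves 100.
Jun has 30 days (70 left).
Jul has 31 days (39 left).
Aug has 31 days (8 left).
8 days into Sep → Sep 8, 2067.

Sep 8, 2067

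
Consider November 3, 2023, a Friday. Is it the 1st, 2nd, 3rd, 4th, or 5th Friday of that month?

1st

Day 3 falls in week ⌈3/7⌉ of the month.
Days 1–7 hold the 1st Friday, 8–14 the 2nd, 15–21 the 3rd, 22–28 the 4th, 29–31 the 5th.
3 is in the range for the 1st.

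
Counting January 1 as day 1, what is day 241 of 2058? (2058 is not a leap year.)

2058-08-29

January has 31 days (241 − 31 = 210 remain).
February has 28 days (210 − 28 = 182 remain).
March has 31 days (182 − 31 = 151 remain).
April has 30 days (151 − 30 = 121 remain).
May has 31 days (121 − 31 = 90 remain).
June has 30 days (90 − 30 = 60 remain).
July has 31 days (60 − 31 = 29 remain).
29 into August → August 29.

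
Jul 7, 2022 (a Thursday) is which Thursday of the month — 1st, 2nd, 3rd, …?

1st

Day 7 falls in week ⌈7/7⌉ of the month.
Days 1–7 hold the 1st Thursday, 8–14 the 2nd, 15–21 the 3rd, 22–28 the 4th, 29–31 the 5th.
7 is in the range for the 1st.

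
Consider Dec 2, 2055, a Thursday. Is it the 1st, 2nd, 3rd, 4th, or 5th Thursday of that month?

Day 2 falls in week ⌈2/7⌉ of the month.
Days 1–7 hold the 1st Thursday, 8–14 the 2nd, 15–21 the 3rd, 22–28 the 4th, 29–31 the 5th.
2 is in the range for the 1st.

1st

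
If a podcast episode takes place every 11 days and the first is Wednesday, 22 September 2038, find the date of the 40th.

The 40th occurrence is 39 intervals after the first: 39 × 11 = 429 days after 22 September 2038.
September has 30 days — 8 days to the end of September leaves 421.
From end of September to end of 2038 is 92 days (329 left).
January has 31 days (298 left).
February has 28 days (270 left).
March has 31 days (239 left).
April has 30 days (209 left).
May has 31 days (178 left).
June has 30 days (148 left).
July has 31 days (117 left).
August has 31 days (86 left).
September has 30 days (56 left).
October has 31 days (25 left).
25 days into November → 25 November 2039.

25 November 2039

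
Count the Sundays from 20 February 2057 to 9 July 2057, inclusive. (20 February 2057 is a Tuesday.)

20 February 2057 is a Tuesday; the first Sunday on or after it is 25 February 2057 (5 days later).
From 25 February 2057 to 9 July 2057: 3 + 31 + 30 + 31 + 30 + 9 = 134 days (rest of February, March, April, May, June, July).
134 ÷ 7 = 19 full weeks with remainder 1, so 19 more Sundays after the first → 20.

20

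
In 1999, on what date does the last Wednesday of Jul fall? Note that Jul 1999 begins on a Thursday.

Jul 1999 begins on a Thursday, so the first Wednesday is Jul 7 (6 days later).
Jul 1999 has 31 days. Adding weeks: 7, 14, 21, 28 — the last one ≤ 31 is the 28th.

Jul 28, 1999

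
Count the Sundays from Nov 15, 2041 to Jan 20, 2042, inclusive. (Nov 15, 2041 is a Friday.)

Nov 15, 2041 is a Friday; the first Sunday on or after it is Nov 17, 2041 (2 days later).
From Nov 17, 2041 to Jan 20, 2042: 13 + 31 + 20 = 64 days (rest of Nov, Dec, Jan).
64 ÷ 7 = 9 full weeks with remainder 1, so 9 more Sundays after the first → 10.

10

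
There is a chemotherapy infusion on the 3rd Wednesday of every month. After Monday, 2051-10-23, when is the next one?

October 2051 starts on a Sunday; its first Wednesday is the 4th, so the 3rd Wednesday is the 18th — 2051-10-18.
That is not after 2051-10-23, so look at November 2051.
November 2051 starts on a Wednesday; its first Wednesday is the 1st, so the 3rd Wednesday is the 15th — 2051-11-15.

2051-11-15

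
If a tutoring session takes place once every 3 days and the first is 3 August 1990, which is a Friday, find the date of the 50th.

The 50th occurrence is 49 intervals after the first: 49 × 3 = 147 days after 3 August 1990.
August has 31 days — 28 days to the end of August leaves 119.
September has 30 days (89 left).
October has 31 days (58 left).
November has 30 days (28 left).
28 days into December → 28 December 1990.

28 December 1990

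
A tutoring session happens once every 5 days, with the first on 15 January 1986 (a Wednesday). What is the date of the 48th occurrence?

7 September 1986

The 48th occurrence is 47 intervals after the first: 47 × 5 = 235 days after 15 January 1986.
January has 31 days — 16 days to the end of January leaves 219.
February has 28 days (191 left).
March has 31 days (160 left).
April has 30 days (130 left).
May has 31 days (99 left).
June has 30 days (69 left).
July has 31 days (38 left).
August has 31 days (7 left).
7 days into September → 7 September 1986.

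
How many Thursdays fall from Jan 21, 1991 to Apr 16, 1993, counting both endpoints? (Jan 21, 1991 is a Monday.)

Jan 21, 1991 is a Monday; the first Thursday on or after it is Jan 24, 1991 (3 days later).
From Jan 24, 1991 to Apr 16, 1993: 341 + 366 + 106 = 813 days (rest of 1991, 1992, to Apr 16, 1993 in 1993).
813 ÷ 7 = 116 full weeks with remainder 1, so 116 more Thursdays after the first → 117.

117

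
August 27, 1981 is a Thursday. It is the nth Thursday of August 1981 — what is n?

Day 27 falls in week ⌈27/7⌉ of the month.
Days 1–7 hold the 1st Thursday, 8–14 the 2nd, 15–21 the 3rd, 22–28 the 4th, 29–31 the 5th.
27 is in the range for the 4th.

4th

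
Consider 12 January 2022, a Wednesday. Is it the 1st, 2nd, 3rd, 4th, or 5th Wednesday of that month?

Day 12 falls in week ⌈12/7⌉ of the month.
Days 1–7 hold the 1st Wednesday, 8–14 the 2nd, 15–21 the 3rd, 22–28 the 4th, 29–31 the 5th.
12 is in the range for the 2nd.

2nd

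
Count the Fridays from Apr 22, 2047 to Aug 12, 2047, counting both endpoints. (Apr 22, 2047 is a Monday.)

16

Apr 22, 2047 is a Monday; the first Friday on or after it is Apr 26, 2047 (4 days later).
From Apr 26, 2047 to Aug 12, 2047: 4 + 31 + 30 + 31 + 12 = 108 days (rest of Apr, May, Jun, Jul, Aug).
108 ÷ 7 = 15 full weeks with remainder 3, so 15 more Fridays after the first → 16.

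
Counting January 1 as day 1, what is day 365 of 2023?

December 31, 2023

January has 31 days (365 − 31 = 334 remain).
February has 28 days (334 − 28 = 306 remain).
March has 31 days (306 − 31 = 275 remain).
April has 30 days (275 − 30 = 245 remain).
May has 31 days (245 − 31 = 214 remain).
June has 30 days (214 − 30 = 184 remain).
July has 31 days (184 − 31 = 153 remain).
August has 31 days (153 − 31 = 122 remain).
September has 30 days (122 − 30 = 92 remain).
October has 31 days (92 − 31 = 61 remain).
November has 30 days (61 − 30 = 31 remain).
31 into December → December 31.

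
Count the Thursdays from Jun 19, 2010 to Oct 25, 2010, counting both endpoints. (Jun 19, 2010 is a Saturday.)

Jun 19, 2010 is a Saturday; the first Thursday on or after it is Jun 24, 2010 (5 days later).
From Jun 24, 2010 to Oct 25, 2010: 6 + 31 + 31 + 30 + 25 = 123 days (rest of Jun, Jul, Aug, Sep, Oct).
123 ÷ 7 = 17 full weeks with remainder 4, so 17 more Thursdays after the first → 18.

18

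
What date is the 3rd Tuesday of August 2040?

August 2040 begins on a Wednesday, so the first Tuesday is August 7 (6 days later).
The 3rd Tuesday is 2 weeks later: 7 + 14 = 21.

2040-08-21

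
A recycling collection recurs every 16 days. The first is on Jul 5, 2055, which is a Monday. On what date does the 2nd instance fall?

The 2nd occurrence is 1 interval after the first: 1 × 16 = 16 days after Jul 5, 2055.
16 days later is Jul 21, 2055.

Jul 21, 2055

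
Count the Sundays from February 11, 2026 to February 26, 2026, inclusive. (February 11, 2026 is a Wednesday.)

2

February 11, 2026 is a Wednesday; the first Sunday on or after it is February 15, 2026 (4 days later).
From February 15, 2026 to February 26, 2026 is 26 − 15 = 11 days.
11 ÷ 7 = 1 full weeks with remainder 4, so 1 more Sundays after the first → 2.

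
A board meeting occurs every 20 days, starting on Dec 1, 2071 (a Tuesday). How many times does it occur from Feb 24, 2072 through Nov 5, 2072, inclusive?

13

Occurrences land 20·i days after Dec 1, 2071 for i = 0, 1, 2, …
Feb 24, 2072 is 85 days after the start; 85 ÷ 20 = 4 remainder 5; since the remainder is 5, round up to i = 5. First occurrence in the window: #6 on Mar 10, 2072 (5×20 = 100 days in).
Nov 5, 2072 is 340 days after the start; 340 ÷ 20 = 17 remainder 0. Last occurrence in the window: #18 on Nov 5, 2072.
Occurrences #6 through #18: 13 in total.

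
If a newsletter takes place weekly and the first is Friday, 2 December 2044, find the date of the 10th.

3 February 2045

The 10th occurrence is 9 intervals after the first: 9 × 7 = 63 days after 2 December 2044.
December has 31 days — 29 days to the end of December leaves 34.
January has 31 days (3 left).
3 days into February → 3 February 2045.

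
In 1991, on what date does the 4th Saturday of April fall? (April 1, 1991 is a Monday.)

27 April 1991

April 1991 begins on a Monday, so the first Saturday is April 6 (5 days later).
The 4th Saturday is 3 weeks later: 6 + 21 = 27.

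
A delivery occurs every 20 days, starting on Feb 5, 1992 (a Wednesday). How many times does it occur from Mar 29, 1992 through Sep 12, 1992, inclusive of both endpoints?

9

Occurrences land 20·i days after Feb 5, 1992 for i = 0, 1, 2, …
Mar 29, 1992 is 53 days after the start; 53 ÷ 20 = 2 remainder 13; since the remainder is 13, round up to i = 3. First occurrence in the window: #4 on Apr 5, 1992 (3×20 = 60 days in).
Sep 12, 1992 is 220 days after the start; 220 ÷ 20 = 11 remainder 0. Last occurrence in the window: #12 on Sep 12, 1992.
Occurrences #4 through #12: 9 in total.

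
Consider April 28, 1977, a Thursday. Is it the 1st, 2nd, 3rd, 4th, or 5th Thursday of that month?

4th

Day 28 falls in week ⌈28/7⌉ of the month.
Days 1–7 hold the 1st Thursday, 8–14 the 2nd, 15–21 the 3rd, 22–28 the 4th, 29–31 the 5th.
28 is in the range for the 4th.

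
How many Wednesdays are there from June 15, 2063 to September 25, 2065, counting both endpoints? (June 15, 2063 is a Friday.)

119

June 15, 2063 is a Friday; the first Wednesday on or after it is June 20, 2063 (5 days later).
From June 20, 2063 to September 25, 2065: 194 + 366 + 268 = 828 days (rest of 2063, 2064, to September 25, 2065 in 2065).
828 ÷ 7 = 118 full weeks with remainder 2, so 118 more Wednesdays after the first → 119.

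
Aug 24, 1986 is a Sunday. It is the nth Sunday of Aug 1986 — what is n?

Day 24 falls in week ⌈24/7⌉ of the month.
Days 1–7 hold the 1st Sunday, 8–14 the 2nd, 15–21 the 3rd, 22–28 the 4th, 29–31 the 5th.
24 is in the range for the 4th.

4th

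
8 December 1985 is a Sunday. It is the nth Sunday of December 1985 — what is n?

2nd

Day 8 falls in week ⌈8/7⌉ of the month.
Days 1–7 hold the 1st Sunday, 8–14 the 2nd, 15–21 the 3rd, 22–28 the 4th, 29–31 the 5th.
8 is in the range for the 2nd.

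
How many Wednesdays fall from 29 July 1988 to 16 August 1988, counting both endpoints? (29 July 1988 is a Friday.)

2

29 July 1988 is a Friday; the first Wednesday on or after it is 3 August 1988 (5 days later).
From 3 August 1988 to 16 August 1988 is 16 − 3 = 13 days.
13 ÷ 7 = 1 full weeks with remainder 6, so 1 more Wednesdays after the first → 2.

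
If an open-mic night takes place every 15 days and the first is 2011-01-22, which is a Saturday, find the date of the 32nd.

The 32nd occurrence is 31 intervals after the first: 31 × 15 = 465 days after 2011-01-22.
January has 31 days — 9 days to the end of January leaves 456.
From end of January to end of 2011 is 334 days (122 left).
January has 31 days (91 left).
February has 29 days (62 left).
March has 31 days (31 left).
April has 30 days (1 left).
1 day into May → 2012-05-01.

2012-05-01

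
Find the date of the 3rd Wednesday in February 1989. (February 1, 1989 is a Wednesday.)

15 February 1989

February 1989 begins on a Wednesday, so the first Wednesday is February 1.
The 3rd Wednesday is 2 weeks later: 1 + 14 = 15.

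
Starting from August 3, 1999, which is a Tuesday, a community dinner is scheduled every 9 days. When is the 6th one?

The 6th occurrence is 5 intervals after the first: 5 × 9 = 45 days after August 3, 1999.
August has 31 days — 28 days to the end of August leaves 17.
17 days into September → September 17, 1999.

September 17, 1999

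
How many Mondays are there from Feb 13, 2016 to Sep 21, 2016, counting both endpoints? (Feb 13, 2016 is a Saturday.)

32

Feb 13, 2016 is a Saturday; the first Monday on or after it is Feb 15, 2016 (2 days later).
From Feb 15, 2016 to Sep 21, 2016: 14 + 31 + 30 + 31 + 30 + 31 + 31 + 21 = 219 days (rest of Feb, Mar, Apr, May, Jun, Jul, Aug, Sep).
219 ÷ 7 = 31 full weeks with remainder 2, so 31 more Mondays after the first → 32.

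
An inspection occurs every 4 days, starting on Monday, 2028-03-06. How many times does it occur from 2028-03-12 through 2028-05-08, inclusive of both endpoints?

Occurrences land 4·i days after 2028-03-06 for i = 0, 1, 2, …
2028-03-12 is 6 days after the start; 6 ÷ 4 = 1 remainder 2; since the remainder is 2, round up to i = 2. First occurrence in the window: #3 on 2028-03-14 (2×4 = 8 days in).
2028-05-08 is 63 days after the start; 63 ÷ 4 = 15 remainder 3. Last occurrence in the window: #16 on 2028-05-05.
Occurrences #3 through #16: 14 in total.

14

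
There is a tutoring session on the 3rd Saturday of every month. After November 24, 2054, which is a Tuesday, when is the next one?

November 2054 starts on a Sunday; its first Saturday is the 7th, so the 3rd Saturday is the 21st — November 21, 2054.
That is not after November 24, 2054, so look at December 2054.
December 2054 starts on a Tuesday; its first Saturday is the 5th, so the 3rd Saturday is the 19th — December 19, 2054.

December 19, 2054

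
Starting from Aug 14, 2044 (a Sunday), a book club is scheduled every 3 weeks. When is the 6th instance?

The 6th occurrence is 5 intervals after the first: 5 × 21 = 105 days after Aug 14, 2044.
Aug has 31 days — 17 days to the end of Aug leaves 88.
Sep has 30 days (58 left).
Oct has 31 days (27 left).
27 days into Nov → Nov 27, 2044.

Nov 27, 2044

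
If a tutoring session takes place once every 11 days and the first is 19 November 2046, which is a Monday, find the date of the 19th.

The 19th occurrence is 18 intervals after the first: 18 × 11 = 198 days after 19 November 2046.
November has 30 days — 11 days to the end of November leaves 187.
December has 31 days (156 left).
January has 31 days (125 left).
February has 28 days (97 left).
March has 31 days (66 left).
April has 30 days (36 left).
May has 31 days (5 left).
5 days into June → 5 June 2047.

5 June 2047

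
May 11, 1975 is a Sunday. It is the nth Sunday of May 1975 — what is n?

Day 11 falls in week ⌈11/7⌉ of the month.
Days 1–7 hold the 1st Sunday, 8–14 the 2nd, 15–21 the 3rd, 22–28 the 4th, 29–31 the 5th.
11 is in the range for the 2nd.

2nd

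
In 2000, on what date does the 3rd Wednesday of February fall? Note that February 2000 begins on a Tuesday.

February 2000 begins on a Tuesday, so the first Wednesday is February 2 (1 day later).
The 3rd Wednesday is 2 weeks later: 2 + 14 = 16.

2000-02-16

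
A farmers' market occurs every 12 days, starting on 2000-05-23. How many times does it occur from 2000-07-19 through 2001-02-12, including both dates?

Occurrences land 12·i days after 2000-05-23 for i = 0, 1, 2, …
2000-07-19 is 57 days after the start; 57 ÷ 12 = 4 remainder 9; since the remainder is 9, round up to i = 5. First occurrence in the window: #6 on 2000-07-22 (5×12 = 60 days in).
2001-02-12 is 265 days after the start; 265 ÷ 12 = 22 remainder 1. Last occurrence in the window: #23 on 2001-02-11.
Occurrences #6 through #23: 18 in total.

18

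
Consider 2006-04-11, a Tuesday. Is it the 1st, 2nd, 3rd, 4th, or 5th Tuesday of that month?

Day 11 falls in week ⌈11/7⌉ of the month.
Days 1–7 hold the 1st Tuesday, 8–14 the 2nd, 15–21 the 3rd, 22–28 the 4th, 29–31 the 5th.
11 is in the range for the 2nd.

2nd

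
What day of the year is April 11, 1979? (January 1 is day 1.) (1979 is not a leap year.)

Days in months before April: 31 + 28 + 31 = 90.
Plus 11 days into April → day 101.

101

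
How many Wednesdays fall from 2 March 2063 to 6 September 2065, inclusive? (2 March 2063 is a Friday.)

2 March 2063 is a Friday; the first Wednesday on or after it is 7 March 2063 (5 days later).
From 7 March 2063 to 6 September 2065: 299 + 366 + 249 = 914 days (rest of 2063, 2064, to 6 September 2065 in 2065).
914 ÷ 7 = 130 full weeks with remainder 4, so 130 more Wednesdays after the first → 131.

131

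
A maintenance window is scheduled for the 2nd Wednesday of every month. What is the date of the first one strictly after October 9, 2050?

October 12, 2050

October 2050 starts on a Saturday; its first Wednesday is the 5th, so the 2nd Wednesday is the 12th — October 12, 2050.
October 12, 2050 is after October 9, 2050, so that is the next one.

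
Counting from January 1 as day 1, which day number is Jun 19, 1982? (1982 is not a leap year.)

Days in months before Jun: 31 + 28 + 31 + 30 + 31 = 151.
Plus 19 days into Jun → day 170.

170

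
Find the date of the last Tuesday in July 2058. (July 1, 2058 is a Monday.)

July 30, 2058

July 2058 begins on a Monday, so the first Tuesday is July 2 (1 day later).
July 2058 has 31 days. Adding weeks: 2, 9, 16, 23, 30 — the last one ≤ 31 is the 30th.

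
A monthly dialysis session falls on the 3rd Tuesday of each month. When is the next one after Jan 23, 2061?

Jan 2061 starts on a Saturday; its first Tuesday is the 4th, so the 3rd Tuesday is the 18th — Jan 18, 2061.
That is not after Jan 23, 2061, so look at Feb 2061.
Feb 2061 starts on a Tuesday; its first Tuesday is the 1st, so the 3rd Tuesday is the 15th — Feb 15, 2061.

Feb 15, 2061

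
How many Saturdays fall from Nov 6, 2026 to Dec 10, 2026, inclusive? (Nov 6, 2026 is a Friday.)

5

Nov 6, 2026 is a Friday; the first Saturday on or after it is Nov 7, 2026 (1 day later).
From Nov 7, 2026 to Dec 10, 2026: 23 + 10 = 33 days (rest of Nov, Dec).
33 ÷ 7 = 4 full weeks with remainder 5, so 4 more Saturdays after the first → 5.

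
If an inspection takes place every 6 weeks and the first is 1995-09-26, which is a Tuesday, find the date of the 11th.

The 11th occurrence is 10 intervals after the first: 10 × 42 = 420 days after 1995-09-26.
September has 30 days — 4 days to the end of September leaves 416.
From end of September to end of 1995 is 92 days (324 left).
January has 31 days (293 left).
February has 29 days (264 left).
March has 31 days (233 left).
April has 30 days (203 left).
May has 31 days (172 left).
June has 30 days (142 left).
July has 31 days (111 left).
August has 31 days (80 left).
September has 30 days (50 left).
October has 31 days (19 left).
19 days into November → 1996-11-19.

1996-11-19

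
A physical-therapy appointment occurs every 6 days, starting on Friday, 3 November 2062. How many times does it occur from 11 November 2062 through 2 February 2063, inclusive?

14

Occurrences land 6·i days after 3 November 2062 for i = 0, 1, 2, …
11 November 2062 is 8 days after the start; 8 ÷ 6 = 1 remainder 2; since the remainder is 2, round up to i = 2. First occurrence in the window: #3 on 15 November 2062 (2×6 = 12 days in).
2 February 2063 is 91 days after the start; 91 ÷ 6 = 15 remainder 1. Last occurrence in the window: #16 on 1 February 2063.
Occurrences #3 through #16: 14 in total.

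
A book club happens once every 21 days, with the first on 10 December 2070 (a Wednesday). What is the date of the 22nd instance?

The 22nd occurrence is 21 intervals after the first: 21 × 21 = 441 days after 10 December 2070.
December has 31 days — 21 days to the end of December leaves 420.
2071 has 365 days (55 left).
January has 31 days (24 left).
24 days into February → 24 February 2072.

24 February 2072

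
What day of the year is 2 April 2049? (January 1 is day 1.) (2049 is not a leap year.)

92

Days in months before April: 31 + 28 + 31 = 90.
Plus 2 days into April → day 92.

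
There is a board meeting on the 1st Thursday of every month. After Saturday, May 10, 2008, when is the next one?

May 2008 starts on a Thursday, so its 1st Thursday is May 1, 2008.
That is not after May 10, 2008, so look at Jun 2008.
Jun 2008 starts on a Sunday, so its 1st Thursday is Jun 5, 2008 (4 days in).

Jun 5, 2008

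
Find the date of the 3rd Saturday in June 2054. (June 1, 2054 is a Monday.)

June 2054 begins on a Monday, so the first Saturday is June 6 (5 days later).
The 3rd Saturday is 2 weeks later: 6 + 14 = 20.

June 20, 2054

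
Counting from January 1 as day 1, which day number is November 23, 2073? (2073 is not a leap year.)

327

Days in months before November: 31 + 28 + 31 + 30 + 31 + 30 + 31 + 31 + 30 + 31 = 304.
Plus 23 days into November → day 327.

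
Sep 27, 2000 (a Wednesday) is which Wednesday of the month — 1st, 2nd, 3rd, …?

Day 27 falls in week ⌈27/7⌉ of the month.
Days 1–7 hold the 1st Wednesday, 8–14 the 2nd, 15–21 the 3rd, 22–28 the 4th, 29–31 the 5th.
27 is in the range for the 4th.

4th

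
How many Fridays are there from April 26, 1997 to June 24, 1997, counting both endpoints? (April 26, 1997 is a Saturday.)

April 26, 1997 is a Saturday; the first Friday on or after it is May 2, 1997 (6 days later).
From May 2, 1997 to June 24, 1997: 29 + 24 = 53 days (rest of May, June).
53 ÷ 7 = 7 full weeks with remainder 4, so 7 more Fridays after the first → 8.

8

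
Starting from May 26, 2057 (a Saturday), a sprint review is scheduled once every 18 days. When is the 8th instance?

The 8th occurrence is 7 intervals after the first: 7 × 18 = 126 days after May 26, 2057.
May has 31 days — 5 days to the end of May leaves 121.
Jun has 30 days (91 left).
Jul has 31 days (60 left).
Aug has 31 days (29 left).
29 days into Sep → Sep 29, 2057.

Sep 29, 2057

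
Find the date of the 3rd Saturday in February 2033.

19 February 2033

The first Saturday of February 2033 is February 5.
The 3rd Saturday is 2 weeks later: 5 + 14 = 19.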